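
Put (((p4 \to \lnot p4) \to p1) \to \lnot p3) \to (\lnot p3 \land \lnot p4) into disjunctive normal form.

(((p4 \to \lnot p4) \to p1) \to \lnot p3) \to (\lnot p3 \land \lnot p4)
⇔ \lnot (((p4 \to \lnot p4) \to p1) \to \lnot p3) \lor (\lnot p3 \land \lnot p4)   [eliminate \to]
⇔ \lnot (\lnot ((p4 \to \lnot p4) \to p1) \lor \lnot p3) \lor (\lnot p3 \land \lnot p4)   [eliminate \to]
⇔ \lnot (\lnot (\lnot (p4 \to \lnot p4) \lor p1) \lor \lnot p3) \lor (\lnot p3 \land \lnot p4)   [eliminate \to]
⇔ \lnot (\lnot (\lnot (\lnot p4 \lor \lnot p4) \lor p1) \lor \lnot p3) \lor (\lnot p3 \land \lnot p4)   [eliminate \to]
⇔ (\lnot \lnot (\lnot (\lnot p4 \lor \lnot p4) \lor p1) \land \lnot \lnot p3) \lor (\lnot p3 \land \lnot p4)   [De Morgan]
⇔ ((\lnot (\lnot p4 \lor \lnot p4) \lor p1) \land \lnot \lnot p3) \lor (\lnot p3 \land \lnot p4)   [double negation]
⇔ (((\lnot \lnot p4 \land \lnot \lnot p4) \lor p1) \land \lnot \lnot p3) \lor (\lnot p3 \land \lnot p4)   [De Morgan]
⇔ (((p4 \land \lnot \lnot p4) \lor p1) \land \lnot \lnot p3) \lor (\lnot p3 \land \lnot p4)   [double negation]
⇔ (((p4 \land p4) \lor p1) \land \lnot \lnot p3) \lor (\lnot p3 \land \lnot p4)   [double negation]
⇔ (((p4 \land p4) \lor p1) \land p3) \lor (\lnot p3 \land \lnot p4)   [double negation]
⇔ (p4 \land p4 \land p3) \lor (p1 \land p3) \lor (\lnot p3 \land \lnot p4)   [distribute \land over \lor]
⇔ (p4 \land p3) \lor (p1 \land p3) \lor (\lnot p3 \land \lnot p4)   [simplify]

(p4 \land p3) \lor (p1 \land p3) \lor (\lnot p3 \land \lnot p4)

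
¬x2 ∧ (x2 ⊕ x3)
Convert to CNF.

¬x2 ∧ (x2 ∨ x3)

¬x2 ∧ (x2 ⊕ x3)
= ¬x2 ∧ (x2 ∨ x3) ∧ ¬(x2 ∧ x3)   [expand ⊕]
= ¬x2 ∧ (x2 ∨ x3) ∧ (¬x2 ∨ ¬x3)   [De Morgan]
= ¬x2 ∧ (x2 ∨ x3)   [simplify]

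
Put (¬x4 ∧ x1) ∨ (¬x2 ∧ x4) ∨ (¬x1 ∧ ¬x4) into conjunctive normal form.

(¬x4 ∧ x1) ∨ (¬x2 ∧ x4) ∨ (¬x1 ∧ ¬x4)
≡ (¬x4 ∨ ¬x2 ∨ ¬x1) ∧ (¬x4 ∨ ¬x2 ∨ ¬x4) ∧ (¬x4 ∨ x4 ∨ ¬x1) ∧ (¬x4 ∨ x4 ∨ ¬x4) ∧ (x1 ∨ ¬x2 ∨ ¬x1) ∧ (x1 ∨ ¬x2 ∨ ¬x4) ∧ (x1 ∨ x4 ∨ ¬x1) ∧ (x1 ∨ x4 ∨ ¬x4)   (distribute ∨ over ∧)
≡ ¬x4 ∨ ¬x2   (simplify)

¬x4 ∨ ¬x2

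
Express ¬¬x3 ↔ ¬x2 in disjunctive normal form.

¬¬x3 ↔ ¬x2
≡ (¬¬x3 → ¬x2) ∧ (¬x2 → ¬¬x3)   [eliminate ↔]
≡ (¬¬¬x3 ∨ ¬x2) ∧ (¬x2 → ¬¬x3)   [eliminate →]
≡ (¬¬¬x3 ∨ ¬x2) ∧ (¬¬x2 ∨ ¬¬x3)   [eliminate →]
≡ (¬x3 ∨ ¬x2) ∧ (¬¬x2 ∨ ¬¬x3)   [double negation]
≡ (¬x3 ∨ ¬x2) ∧ (x2 ∨ ¬¬x3)   [double negation]
≡ (¬x3 ∨ ¬x2) ∧ (x2 ∨ x3)   [double negation]
≡ (¬x3 ∧ x2) ∨ (¬x3 ∧ x3) ∨ (¬x2 ∧ x2) ∨ (¬x2 ∧ x3)   [distribute ∧ over ∨]
≡ (¬x3 ∧ x2) ∨ (¬x2 ∧ x3)   [simplify]

(¬x3 ∧ x2) ∨ (¬x2 ∧ x3)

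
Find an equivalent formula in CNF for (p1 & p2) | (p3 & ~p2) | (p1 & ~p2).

(p1 | p3) & (p1 | ~p2)

(p1 & p2) | (p3 & ~p2) | (p1 & ~p2)
≡ (p1 | p3 | p1) & (p1 | p3 | ~p2) & (p1 | ~p2 | p1) & (p1 | ~p2 | ~p2) & (p2 | p3 | p1) & (p2 | p3 | ~p2) & (p2 | ~p2 | p1) & (p2 | ~p2 | ~p2)   — distribute | over &
≡ (p1 | p3) & (p1 | ~p2)   — simplify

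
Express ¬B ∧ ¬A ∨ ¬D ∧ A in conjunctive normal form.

¬B ∧ ¬A ∨ ¬D ∧ A
≡ (¬B ∨ ¬D) ∧ (¬B ∨ A) ∧ (¬A ∨ ¬D) ∧ (¬A ∨ A)   [distribute ∨ over ∧]
≡ (¬B ∨ ¬D) ∧ (¬B ∨ A) ∧ (¬A ∨ ¬D)   [simplify]

(¬B ∨ ¬D) ∧ (¬B ∨ A) ∧ (¬A ∨ ¬D)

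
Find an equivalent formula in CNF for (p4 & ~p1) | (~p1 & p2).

(p4 & ~p1) | (~p1 & p2)
≡ (p4 | ~p1) & (p4 | p2) & (~p1 | ~p1) & (~p1 | p2)
≡ (p4 | p2) & ~p1

(p4 | p2) & ~p1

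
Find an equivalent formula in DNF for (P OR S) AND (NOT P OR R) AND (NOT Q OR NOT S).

(P OR S) AND (NOT P OR R) AND (NOT Q OR NOT S)
≡ (P AND NOT P AND NOT Q) OR (P AND NOT P AND NOT S) OR (P AND R AND NOT Q) OR (P AND R AND NOT S) OR (S AND NOT P AND NOT Q) OR (S AND NOT P AND NOT S) OR (S AND R AND NOT Q) OR (S AND R AND NOT S)   (distribute AND over OR)
≡ (P AND R AND NOT Q) OR (P AND R AND NOT S) OR (S AND NOT P AND NOT Q) OR (S AND R AND NOT Q)   (simplify)

(P AND R AND NOT Q) OR (P AND R AND NOT S) OR (S AND NOT P AND NOT Q) OR (S AND R AND NOT Q)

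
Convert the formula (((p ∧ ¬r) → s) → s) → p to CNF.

¬s ∨ p

(((p ∧ ¬r) → s) → s) → p
≡ ¬(((p ∧ ¬r) → s) → s) ∨ p   [eliminate →]
≡ ¬(¬((p ∧ ¬r) → s) ∨ s) ∨ p   [eliminate →]
≡ ¬(¬(¬(p ∧ ¬r) ∨ s) ∨ s) ∨ p   [eliminate →]
≡ (¬¬(¬(p ∧ ¬r) ∨ s) ∧ ¬s) ∨ p   [De Morgan]
≡ ((¬(p ∧ ¬r) ∨ s) ∧ ¬s) ∨ p   [double negation]
≡ ((¬p ∨ ¬¬r ∨ s) ∧ ¬s) ∨ p   [De Morgan]
≡ ((¬p ∨ r ∨ s) ∧ ¬s) ∨ p   [double negation]
≡ (¬p ∨ r ∨ s ∨ p) ∧ (¬s ∨ p)   [distribute ∨ over ∧]
≡ ¬s ∨ p   [simplify]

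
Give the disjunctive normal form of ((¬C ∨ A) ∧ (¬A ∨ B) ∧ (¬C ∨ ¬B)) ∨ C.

((¬C ∨ A) ∧ (¬A ∨ B) ∧ (¬C ∨ ¬B)) ∨ C
≡ (¬C ∧ ¬A ∧ ¬C) ∨ (¬C ∧ ¬A ∧ ¬B) ∨ (¬C ∧ B ∧ ¬C) ∨ (¬C ∧ B ∧ ¬B) ∨ (A ∧ ¬A ∧ ¬C) ∨ (A ∧ ¬A ∧ ¬B) ∨ (A ∧ B ∧ ¬C) ∨ (A ∧ B ∧ ¬B) ∨ C   [distribute ∧ over ∨]
≡ (¬C ∧ ¬A) ∨ (¬C ∧ B) ∨ C   [simplify]

(¬C ∧ ¬A) ∨ (¬C ∧ B) ∨ C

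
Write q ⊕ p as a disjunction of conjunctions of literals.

q ⊕ p
≡ (q ∧ ¬p) ∨ (¬q ∧ p)   — expand ⊕

(q ∧ ¬p) ∨ (¬q ∧ p)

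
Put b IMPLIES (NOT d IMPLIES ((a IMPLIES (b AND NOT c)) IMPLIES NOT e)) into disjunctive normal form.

b IMPLIES (NOT d IMPLIES ((a IMPLIES (b AND NOT c)) IMPLIES NOT e))
≡ NOT b OR (NOT d IMPLIES ((a IMPLIES (b AND NOT c)) IMPLIES NOT e))   — eliminate IMPLIES
≡ NOT b OR NOT NOT d OR ((a IMPLIES (b AND NOT c)) IMPLIES NOT e)   — eliminate IMPLIES
≡ NOT b OR NOT NOT d OR NOT (a IMPLIES (b AND NOT c)) OR NOT e   — eliminate IMPLIES
≡ NOT b OR NOT NOT d OR NOT (NOT a OR (b AND NOT c)) OR NOT e   — eliminate IMPLIES
≡ NOT b OR d OR NOT (NOT a OR (b AND NOT c)) OR NOT e   — double negation
≡ NOT b OR d OR (NOT NOT a AND NOT (b AND NOT c)) OR NOT e   — De Morgan
≡ NOT b OR d OR (a AND NOT (b AND NOT c)) OR NOT e   — double negation
≡ NOT b OR d OR (a AND (NOT b OR NOT NOT c)) OR NOT e   — De Morgan
≡ NOT b OR d OR (a AND (NOT b OR c)) OR NOT e   — double negation
≡ NOT b OR d OR (a AND NOT b) OR (a AND c) OR NOT e   — distribute AND over OR
≡ NOT b OR d OR (a AND c) OR NOT e   — simplify

NOT b OR d OR (a AND c) OR NOT e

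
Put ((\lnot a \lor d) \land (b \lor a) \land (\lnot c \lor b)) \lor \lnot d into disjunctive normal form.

((\lnot a \lor d) \land (b \lor a) \land (\lnot c \lor b)) \lor \lnot d
= (\lnot a \land b \land \lnot c) \lor (\lnot a \land b \land b) \lor (\lnot a \land a \land \lnot c) \lor (\lnot a \land a \land b) \lor (d \land b \land \lnot c) \lor (d \land b \land b) \lor (d \land a \land \lnot c) \lor (d \land a \land b) \lor \lnot d   (distribute \land over \lor)
= (\lnot a \land b) \lor (d \land b) \lor (d \land a \land \lnot c) \lor \lnot d   (simplify)

(\lnot a \land b) \lor (d \land b) \lor (d \land a \land \lnot c) \lor \lnot d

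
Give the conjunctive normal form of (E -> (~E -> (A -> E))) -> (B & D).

(E | B) & (E | D) & (~E | B) & (~E | D) & (A | B) & (A | D)

(E -> (~E -> (A -> E))) -> (B & D)
⇔ ~(E -> (~E -> (A -> E))) | (B & D)
⇔ ~(~E | (~E -> (A -> E))) | (B & D)
⇔ ~(~E | ~~E | (A -> E)) | (B & D)
⇔ ~(~E | ~~E | ~A | E) | (B & D)
⇔ (~~E & ~~~E & ~~A & ~E) | (B & D)
⇔ (E & ~~~E & ~~A & ~E) | (B & D)
⇔ (E & ~E & ~~A & ~E) | (B & D)
⇔ (E & ~E & A & ~E) | (B & D)
⇔ (E | B) & (E | D) & (~E | B) & (~E | D) & (A | B) & (A | D) & (~E | B) & (~E | D)
⇔ (E | B) & (E | D) & (~E | B) & (~E | D) & (A | B) & (A | D)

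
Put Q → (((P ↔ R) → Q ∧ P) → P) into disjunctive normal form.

¬Q ∨ ¬P ∧ ¬R ∨ P

Q → (((P ↔ R) → Q ∧ P) → P)
= ¬Q ∨ (((P ↔ R) → Q ∧ P) → P)   — eliminate →
= ¬Q ∨ ¬((P ↔ R) → Q ∧ P) ∨ P   — eliminate →
= ¬Q ∨ ¬(¬(P ↔ R) ∨ Q ∧ P) ∨ P   — eliminate →
= ¬Q ∨ ¬(¬((P → R) ∧ (R → P)) ∨ Q ∧ P) ∨ P   — eliminate ↔
= ¬Q ∨ ¬(¬((¬P ∨ R) ∧ (R → P)) ∨ Q ∧ P) ∨ P   — eliminate →
= ¬Q ∨ ¬(¬((¬P ∨ R) ∧ (¬R ∨ P)) ∨ Q ∧ P) ∨ P   — eliminate →
= ¬Q ∨ ¬¬((¬P ∨ R) ∧ (¬R ∨ P)) ∧ ¬(Q ∧ P) ∨ P   — De Morgan
= ¬Q ∨ (¬P ∨ R) ∧ (¬R ∨ P) ∧ ¬(Q ∧ P) ∨ P   — double negation
= ¬Q ∨ (¬P ∨ R) ∧ (¬R ∨ P) ∧ (¬Q ∨ ¬P) ∨ P   — De Morgan
= ¬Q ∨ ¬P ∧ ¬R ∧ ¬Q ∨ ¬P ∧ ¬R ∧ ¬P ∨ ¬P ∧ P ∧ ¬Q ∨ ¬P ∧ P ∧ ¬P ∨ R ∧ ¬R ∧ ¬Q ∨ R ∧ ¬R ∧ ¬P ∨ R ∧ P ∧ ¬Q ∨ R ∧ P ∧ ¬P ∨ P   — distribute ∧ over ∨
= ¬Q ∨ ¬P ∧ ¬R ∨ P   — simplify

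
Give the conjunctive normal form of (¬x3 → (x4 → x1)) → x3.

(¬x3 → (x4 → x1)) → x3
≡ ¬(¬x3 → (x4 → x1)) ∨ x3
≡ ¬(¬¬x3 ∨ (x4 → x1)) ∨ x3
≡ ¬(¬¬x3 ∨ ¬x4 ∨ x1) ∨ x3
≡ ¬¬¬x3 ∧ ¬¬x4 ∧ ¬x1 ∨ x3
≡ ¬x3 ∧ ¬¬x4 ∧ ¬x1 ∨ x3
≡ ¬x3 ∧ x4 ∧ ¬x1 ∨ x3
≡ (¬x3 ∨ x3) ∧ (x4 ∨ x3) ∧ (¬x1 ∨ x3)
≡ (x4 ∨ x3) ∧ (¬x1 ∨ x3)

(x4 ∨ x3) ∧ (¬x1 ∨ x3)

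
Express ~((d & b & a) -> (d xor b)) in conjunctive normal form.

d & b & a

~((d & b & a) -> (d xor b))
≡ ~(~(d & b & a) | (d xor b))   (eliminate ->)
≡ ~(~(d & b & a) | ((d | b) & ~(d & b)))   (expand xor)
≡ ~~(d & b & a) & ~((d | b) & ~(d & b))   (De Morgan)
≡ d & b & a & ~((d | b) & ~(d & b))   (double negation)
≡ d & b & a & (~(d | b) | ~~(d & b))   (De Morgan)
≡ d & b & a & ((~d & ~b) | ~~(d & b))   (De Morgan)
≡ d & b & a & ((~d & ~b) | (d & b))   (double negation)
≡ d & b & a & (~d | d) & (~d | b) & (~b | d) & (~b | b)   (distribute | over &)
≡ d & b & a   (simplify)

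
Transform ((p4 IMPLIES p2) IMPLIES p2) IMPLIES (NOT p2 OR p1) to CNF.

NOT p2 OR p1

((p4 IMPLIES p2) IMPLIES p2) IMPLIES (NOT p2 OR p1)
= NOT ((p4 IMPLIES p2) IMPLIES p2) OR NOT p2 OR p1
= NOT (NOT (p4 IMPLIES p2) OR p2) OR NOT p2 OR p1
= NOT (NOT (NOT p4 OR p2) OR p2) OR NOT p2 OR p1
= (NOT NOT (NOT p4 OR p2) AND NOT p2) OR NOT p2 OR p1
= ((NOT p4 OR p2) AND NOT p2) OR NOT p2 OR p1
= (NOT p4 OR p2 OR NOT p2 OR p1) AND (NOT p2 OR NOT p2 OR p1)
= NOT p2 OR p1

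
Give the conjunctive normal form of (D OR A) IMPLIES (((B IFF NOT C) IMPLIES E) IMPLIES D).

(D OR A) IMPLIES (((B IFF NOT C) IMPLIES E) IMPLIES D)
⇔ NOT (D OR A) OR (((B IFF NOT C) IMPLIES E) IMPLIES D)
⇔ NOT (D OR A) OR NOT ((B IFF NOT C) IMPLIES E) OR D
⇔ NOT (D OR A) OR NOT (NOT (B IFF NOT C) OR E) OR D
⇔ NOT (D OR A) OR NOT (NOT ((B IMPLIES NOT C) AND (NOT C IMPLIES B)) OR E) OR D
⇔ NOT (D OR A) OR NOT (NOT ((NOT B OR NOT C) AND (NOT C IMPLIES B)) OR E) OR D
⇔ NOT (D OR A) OR NOT (NOT ((NOT B OR NOT C) AND (NOT NOT C OR B)) OR E) OR D
⇔ (NOT D AND NOT A) OR NOT (NOT ((NOT B OR NOT C) AND (NOT NOT C OR B)) OR E) OR D
⇔ (NOT D AND NOT A) OR (NOT NOT ((NOT B OR NOT C) AND (NOT NOT C OR B)) AND NOT E) OR D
⇔ (NOT D AND NOT A) OR ((NOT B OR NOT C) AND (NOT NOT C OR B) AND NOT E) OR D
⇔ (NOT D AND NOT A) OR ((NOT B OR NOT C) AND (C OR B) AND NOT E) OR D
⇔ (NOT D OR NOT B OR NOT C OR D) AND (NOT D OR C OR B OR D) AND (NOT D OR NOT E OR D) AND (NOT A OR NOT B OR NOT C OR D) AND (NOT A OR C OR B OR D) AND (NOT A OR NOT E OR D)
⇔ (NOT A OR NOT B OR NOT C OR D) AND (NOT A OR C OR B OR D) AND (NOT A OR NOT E OR D)

(NOT A OR NOT B OR NOT C OR D) AND (NOT A OR C OR B OR D) AND (NOT A OR NOT E OR D)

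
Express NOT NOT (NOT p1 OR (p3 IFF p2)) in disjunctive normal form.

NOT p1 OR (NOT p3 AND NOT p2) OR (p2 AND p3)

NOT NOT (NOT p1 OR (p3 IFF p2))
≡ NOT NOT (NOT p1 OR ((p3 IMPLIES p2) AND (p2 IMPLIES p3)))   [eliminate IFF]
≡ NOT NOT (NOT p1 OR ((NOT p3 OR p2) AND (p2 IMPLIES p3)))   [eliminate IMPLIES]
≡ NOT NOT (NOT p1 OR ((NOT p3 OR p2) AND (NOT p2 OR p3)))   [eliminate IMPLIES]
≡ NOT p1 OR ((NOT p3 OR p2) AND (NOT p2 OR p3))   [double negation]
≡ NOT p1 OR (NOT p3 AND NOT p2) OR (NOT p3 AND p3) OR (p2 AND NOT p2) OR (p2 AND p3)   [distribute AND over OR]
≡ NOT p1 OR (NOT p3 AND NOT p2) OR (p2 AND p3)   [simplify]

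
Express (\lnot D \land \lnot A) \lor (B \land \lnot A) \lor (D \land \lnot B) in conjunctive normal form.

(\lnot A \lor D) \land (\lnot A \lor \lnot B)

(\lnot D \land \lnot A) \lor (B \land \lnot A) \lor (D \land \lnot B)
≡ (\lnot D \lor B \lor D) \land (\lnot D \lor B \lor \lnot B) \land (\lnot D \lor \lnot A \lor D) \land (\lnot D \lor \lnot A \lor \lnot B) \land (\lnot A \lor B \lor D) \land (\lnot A \lor B \lor \lnot B) \land (\lnot A \lor \lnot A \lor D) \land (\lnot A \lor \lnot A \lor \lnot B)   [distribute \lor over \land]
≡ (\lnot A \lor D) \land (\lnot A \lor \lnot B)   [simplify]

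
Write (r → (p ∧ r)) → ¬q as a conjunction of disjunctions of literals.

(r → (p ∧ r)) → ¬q
≡ ¬(r → (p ∧ r)) ∨ ¬q   [eliminate →]
≡ ¬(¬r ∨ (p ∧ r)) ∨ ¬q   [eliminate →]
≡ (¬¬r ∧ ¬(p ∧ r)) ∨ ¬q   [De Morgan]
≡ (r ∧ ¬(p ∧ r)) ∨ ¬q   [double negation]
≡ (r ∧ (¬p ∨ ¬r)) ∨ ¬q   [De Morgan]
≡ (r ∨ ¬q) ∧ (¬p ∨ ¬r ∨ ¬q)   [distribute ∨ over ∧]

(r ∨ ¬q) ∧ (¬p ∨ ¬r ∨ ¬q)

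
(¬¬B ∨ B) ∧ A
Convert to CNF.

(¬¬B ∨ B) ∧ A
⇔ (B ∨ B) ∧ A   — double negation
⇔ B ∧ A   — simplify

B ∧ A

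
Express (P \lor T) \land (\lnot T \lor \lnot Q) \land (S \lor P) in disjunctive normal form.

(P \land \lnot T) \lor (P \land \lnot Q) \lor (T \land \lnot Q \land S)

(P \lor T) \land (\lnot T \lor \lnot Q) \land (S \lor P)
= (P \land \lnot T \land S) \lor (P \land \lnot T \land P) \lor (P \land \lnot Q \land S) \lor (P \land \lnot Q \land P) \lor (T \land \lnot T \land S) \lor (T \land \lnot T \land P) \lor (T \land \lnot Q \land S) \lor (T \land \lnot Q \land P)
= (P \land \lnot T) \lor (P \land \lnot Q) \lor (T \land \lnot Q \land S)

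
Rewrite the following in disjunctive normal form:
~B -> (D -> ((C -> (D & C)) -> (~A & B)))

~B -> (D -> ((C -> (D & C)) -> (~A & B)))
≡ ~~B | (D -> ((C -> (D & C)) -> (~A & B)))   [eliminate ->]
≡ ~~B | ~D | ((C -> (D & C)) -> (~A & B))   [eliminate ->]
≡ ~~B | ~D | ~(C -> (D & C)) | (~A & B)   [eliminate ->]
≡ ~~B | ~D | ~(~C | (D & C)) | (~A & B)   [eliminate ->]
≡ B | ~D | ~(~C | (D & C)) | (~A & B)   [double negation]
≡ B | ~D | (~~C & ~(D & C)) | (~A & B)   [De Morgan]
≡ B | ~D | (C & ~(D & C)) | (~A & B)   [double negation]
≡ B | ~D | (C & (~D | ~C)) | (~A & B)   [De Morgan]
≡ B | ~D | (C & ~D) | (C & ~C) | (~A & B)   [distribute & over |]
≡ B | ~D   [simplify]

B | ~D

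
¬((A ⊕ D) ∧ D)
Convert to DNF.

¬((A ⊕ D) ∧ D)
≡ ¬(((A ∧ ¬D) ∨ (¬A ∧ D)) ∧ D)   — expand ⊕
≡ ¬((A ∧ ¬D) ∨ (¬A ∧ D)) ∨ ¬D   — De Morgan
≡ (¬(A ∧ ¬D) ∧ ¬(¬A ∧ D)) ∨ ¬D   — De Morgan
≡ ((¬A ∨ ¬¬D) ∧ ¬(¬A ∧ D)) ∨ ¬D   — De Morgan
≡ ((¬A ∨ D) ∧ ¬(¬A ∧ D)) ∨ ¬D   — double negation
≡ ((¬A ∨ D) ∧ (¬¬A ∨ ¬D)) ∨ ¬D   — De Morgan
≡ ((¬A ∨ D) ∧ (A ∨ ¬D)) ∨ ¬D   — double negation
≡ (¬A ∧ A) ∨ (¬A ∧ ¬D) ∨ (D ∧ A) ∨ (D ∧ ¬D) ∨ ¬D   — distribute ∧ over ∨
≡ (D ∧ A) ∨ ¬D   — simplify

(D ∧ A) ∨ ¬D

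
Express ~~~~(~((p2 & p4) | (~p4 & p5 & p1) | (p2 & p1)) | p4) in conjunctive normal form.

(p4 | ~p5 | ~p1) & (~p2 | ~p1 | p4)

~~~~(~((p2 & p4) | (~p4 & p5 & p1) | (p2 & p1)) | p4)
≡ ~~(~((p2 & p4) | (~p4 & p5 & p1) | (p2 & p1)) | p4)   (double negation)
≡ ~((p2 & p4) | (~p4 & p5 & p1) | (p2 & p1)) | p4   (double negation)
≡ (~(p2 & p4) & ~(~p4 & p5 & p1) & ~(p2 & p1)) | p4   (De Morgan)
≡ ((~p2 | ~p4) & ~(~p4 & p5 & p1) & ~(p2 & p1)) | p4   (De Morgan)
≡ ((~p2 | ~p4) & (~~p4 | ~p5 | ~p1) & ~(p2 & p1)) | p4   (De Morgan)
≡ ((~p2 | ~p4) & (p4 | ~p5 | ~p1) & ~(p2 & p1)) | p4   (double negation)
≡ ((~p2 | ~p4) & (p4 | ~p5 | ~p1) & (~p2 | ~p1)) | p4   (De Morgan)
≡ (~p2 | ~p4 | p4) & (p4 | ~p5 | ~p1 | p4) & (~p2 | ~p1 | p4)   (distribute | over &)
≡ (p4 | ~p5 | ~p1) & (~p2 | ~p1 | p4)   (simplify)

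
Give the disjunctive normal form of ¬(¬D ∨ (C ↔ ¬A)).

(D ∧ C ∧ A) ∨ (D ∧ ¬A ∧ ¬C)

¬(¬D ∨ (C ↔ ¬A))
= ¬(¬D ∨ ((C → ¬A) ∧ (¬A → C)))   [eliminate ↔]
= ¬(¬D ∨ ((¬C ∨ ¬A) ∧ (¬A → C)))   [eliminate →]
= ¬(¬D ∨ ((¬C ∨ ¬A) ∧ (¬¬A ∨ C)))   [eliminate →]
= ¬¬D ∧ ¬((¬C ∨ ¬A) ∧ (¬¬A ∨ C))   [De Morgan]
= D ∧ ¬((¬C ∨ ¬A) ∧ (¬¬A ∨ C))   [double negation]
= D ∧ (¬(¬C ∨ ¬A) ∨ ¬(¬¬A ∨ C))   [De Morgan]
= D ∧ ((¬¬C ∧ ¬¬A) ∨ ¬(¬¬A ∨ C))   [De Morgan]
= D ∧ ((C ∧ ¬¬A) ∨ ¬(¬¬A ∨ C))   [double negation]
= D ∧ ((C ∧ A) ∨ ¬(¬¬A ∨ C))   [double negation]
= D ∧ ((C ∧ A) ∨ (¬¬¬A ∧ ¬C))   [De Morgan]
= D ∧ ((C ∧ A) ∨ (¬A ∧ ¬C))   [double negation]
= (D ∧ C ∧ A) ∨ (D ∧ ¬A ∧ ¬C)   [distribute ∧ over ∨]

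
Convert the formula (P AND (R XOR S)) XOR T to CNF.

(P OR T) AND (R OR S OR T) AND (NOT R OR NOT S OR T) AND (NOT P OR NOT R OR S OR NOT T) AND (NOT P OR NOT S OR R OR NOT T)

(P AND (R XOR S)) XOR T
⇔ ((P AND (R XOR S)) OR T) AND NOT (P AND (R XOR S) AND T)
⇔ ((P AND (R OR S) AND NOT (R AND S)) OR T) AND NOT (P AND (R XOR S) AND T)
⇔ ((P AND (R OR S) AND NOT (R AND S)) OR T) AND NOT (P AND (R OR S) AND NOT (R AND S) AND T)
⇔ ((P AND (R OR S) AND (NOT R OR NOT S)) OR T) AND NOT (P AND (R OR S) AND NOT (R AND S) AND T)
⇔ ((P AND (R OR S) AND (NOT R OR NOT S)) OR T) AND (NOT P OR NOT (R OR S) OR NOT NOT (R AND S) OR NOT T)
⇔ ((P AND (R OR S) AND (NOT R OR NOT S)) OR T) AND (NOT P OR (NOT R AND NOT S) OR NOT NOT (R AND S) OR NOT T)
⇔ ((P AND (R OR S) AND (NOT R OR NOT S)) OR T) AND (NOT P OR (NOT R AND NOT S) OR (R AND S) OR NOT T)
⇔ (P OR T) AND (R OR S OR T) AND (NOT R OR NOT S OR T) AND (NOT P OR NOT R OR R OR NOT T) AND (NOT P OR NOT R OR S OR NOT T) AND (NOT P OR NOT S OR R OR NOT T) AND (NOT P OR NOT S OR S OR NOT T)
⇔ (P OR T) AND (R OR S OR T) AND (NOT R OR NOT S OR T) AND (NOT P OR NOT R OR S OR NOT T) AND (NOT P OR NOT S OR R OR NOT T)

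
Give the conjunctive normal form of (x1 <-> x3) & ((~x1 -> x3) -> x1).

(x1 <-> x3) & ((~x1 -> x3) -> x1)
⇔ (x1 -> x3) & (x3 -> x1) & ((~x1 -> x3) -> x1)   [eliminate <->]
⇔ (~x1 | x3) & (x3 -> x1) & ((~x1 -> x3) -> x1)   [eliminate ->]
⇔ (~x1 | x3) & (~x3 | x1) & ((~x1 -> x3) -> x1)   [eliminate ->]
⇔ (~x1 | x3) & (~x3 | x1) & (~(~x1 -> x3) | x1)   [eliminate ->]
⇔ (~x1 | x3) & (~x3 | x1) & (~(~~x1 | x3) | x1)   [eliminate ->]
⇔ (~x1 | x3) & (~x3 | x1) & ((~~~x1 & ~x3) | x1)   [De Morgan]
⇔ (~x1 | x3) & (~x3 | x1) & ((~x1 & ~x3) | x1)   [double negation]
⇔ (~x1 | x3) & (~x3 | x1) & (~x1 | x1) & (~x3 | x1)   [distribute | over &]
⇔ (~x1 | x3) & (~x3 | x1)   [simplify]

(~x1 | x3) & (~x3 | x1)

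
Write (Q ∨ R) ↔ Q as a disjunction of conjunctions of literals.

(¬Q ∧ ¬R) ∨ Q

(Q ∨ R) ↔ Q
≡ ((Q ∨ R) → Q) ∧ (Q → (Q ∨ R))   — eliminate ↔
≡ (¬(Q ∨ R) ∨ Q) ∧ (Q → (Q ∨ R))   — eliminate →
≡ (¬(Q ∨ R) ∨ Q) ∧ (¬Q ∨ Q ∨ R)   — eliminate →
≡ ((¬Q ∧ ¬R) ∨ Q) ∧ (¬Q ∨ Q ∨ R)   — De Morgan
≡ (¬Q ∧ ¬R ∧ ¬Q) ∨ (¬Q ∧ ¬R ∧ Q) ∨ (¬Q ∧ ¬R ∧ R) ∨ (Q ∧ ¬Q) ∨ (Q ∧ Q) ∨ (Q ∧ R)   — distribute ∧ over ∨
≡ (¬Q ∧ ¬R) ∨ Q   — simplify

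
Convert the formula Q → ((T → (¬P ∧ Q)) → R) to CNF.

Q → ((T → (¬P ∧ Q)) → R)
⇔ ¬Q ∨ ((T → (¬P ∧ Q)) → R)   [eliminate →]
⇔ ¬Q ∨ ¬(T → (¬P ∧ Q)) ∨ R   [eliminate →]
⇔ ¬Q ∨ ¬(¬T ∨ (¬P ∧ Q)) ∨ R   [eliminate →]
⇔ ¬Q ∨ (¬¬T ∧ ¬(¬P ∧ Q)) ∨ R   [De Morgan]
⇔ ¬Q ∨ (T ∧ ¬(¬P ∧ Q)) ∨ R   [double negation]
⇔ ¬Q ∨ (T ∧ (¬¬P ∨ ¬Q)) ∨ R   [De Morgan]
⇔ ¬Q ∨ (T ∧ (P ∨ ¬Q)) ∨ R   [double negation]
⇔ (¬Q ∨ T ∨ R) ∧ (¬Q ∨ P ∨ ¬Q ∨ R)   [distribute ∨ over ∧]
⇔ (¬Q ∨ T ∨ R) ∧ (¬Q ∨ P ∨ R)   [simplify]

(¬Q ∨ T ∨ R) ∧ (¬Q ∨ P ∨ R)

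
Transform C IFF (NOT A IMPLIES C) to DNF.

C IFF (NOT A IMPLIES C)
⇔ (C IMPLIES (NOT A IMPLIES C)) AND ((NOT A IMPLIES C) IMPLIES C)
⇔ (NOT C OR (NOT A IMPLIES C)) AND ((NOT A IMPLIES C) IMPLIES C)
⇔ (NOT C OR NOT NOT A OR C) AND ((NOT A IMPLIES C) IMPLIES C)
⇔ (NOT C OR NOT NOT A OR C) AND (NOT (NOT A IMPLIES C) OR C)
⇔ (NOT C OR NOT NOT A OR C) AND (NOT (NOT NOT A OR C) OR C)
⇔ (NOT C OR A OR C) AND (NOT (NOT NOT A OR C) OR C)
⇔ (NOT C OR A OR C) AND ((NOT NOT NOT A AND NOT C) OR C)
⇔ (NOT C OR A OR C) AND ((NOT A AND NOT C) OR C)
⇔ (NOT C AND NOT A AND NOT C) OR (NOT C AND C) OR (A AND NOT A AND NOT C) OR (A AND C) OR (C AND NOT A AND NOT C) OR (C AND C)
⇔ (NOT C AND NOT A) OR C

(NOT C AND NOT A) OR C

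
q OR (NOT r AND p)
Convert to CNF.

(q OR NOT r) AND (q OR p)

q OR (NOT r AND p)
≡ (q OR NOT r) AND (q OR p)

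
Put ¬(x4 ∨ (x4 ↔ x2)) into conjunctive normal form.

¬x4 ∧ (x4 ∨ x2)

¬(x4 ∨ (x4 ↔ x2))
≡ ¬(x4 ∨ ((x4 → x2) ∧ (x2 → x4)))   [eliminate ↔]
≡ ¬(x4 ∨ ((¬x4 ∨ x2) ∧ (x2 → x4)))   [eliminate →]
≡ ¬(x4 ∨ ((¬x4 ∨ x2) ∧ (¬x2 ∨ x4)))   [eliminate →]
≡ ¬x4 ∧ ¬((¬x4 ∨ x2) ∧ (¬x2 ∨ x4))   [De Morgan]
≡ ¬x4 ∧ (¬(¬x4 ∨ x2) ∨ ¬(¬x2 ∨ x4))   [De Morgan]
≡ ¬x4 ∧ ((¬¬x4 ∧ ¬x2) ∨ ¬(¬x2 ∨ x4))   [De Morgan]
≡ ¬x4 ∧ ((x4 ∧ ¬x2) ∨ ¬(¬x2 ∨ x4))   [double negation]
≡ ¬x4 ∧ ((x4 ∧ ¬x2) ∨ (¬¬x2 ∧ ¬x4))   [De Morgan]
≡ ¬x4 ∧ ((x4 ∧ ¬x2) ∨ (x2 ∧ ¬x4))   [double negation]
≡ ¬x4 ∧ (x4 ∨ x2) ∧ (x4 ∨ ¬x4) ∧ (¬x2 ∨ x2) ∧ (¬x2 ∨ ¬x4)   [distribute ∨ over ∧]
≡ ¬x4 ∧ (x4 ∨ x2)   [simplify]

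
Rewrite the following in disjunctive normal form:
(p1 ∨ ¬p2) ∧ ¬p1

¬p2 ∧ ¬p1

(p1 ∨ ¬p2) ∧ ¬p1
= (p1 ∧ ¬p1) ∨ (¬p2 ∧ ¬p1)   [distribute ∧ over ∨]
= ¬p2 ∧ ¬p1   [simplify]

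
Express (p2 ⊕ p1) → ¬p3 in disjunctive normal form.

(p2 ⊕ p1) → ¬p3
= ¬(p2 ⊕ p1) ∨ ¬p3   — eliminate →
= ¬((p2 ∧ ¬p1) ∨ (¬p2 ∧ p1)) ∨ ¬p3   — expand ⊕
= (¬(p2 ∧ ¬p1) ∧ ¬(¬p2 ∧ p1)) ∨ ¬p3   — De Morgan
= ((¬p2 ∨ ¬¬p1) ∧ ¬(¬p2 ∧ p1)) ∨ ¬p3   — De Morgan
= ((¬p2 ∨ p1) ∧ ¬(¬p2 ∧ p1)) ∨ ¬p3   — double negation
= ((¬p2 ∨ p1) ∧ (¬¬p2 ∨ ¬p1)) ∨ ¬p3   — De Morgan
= ((¬p2 ∨ p1) ∧ (p2 ∨ ¬p1)) ∨ ¬p3   — double negation
= (¬p2 ∧ p2) ∨ (¬p2 ∧ ¬p1) ∨ (p1 ∧ p2) ∨ (p1 ∧ ¬p1) ∨ ¬p3   — distribute ∧ over ∨
= (¬p2 ∧ ¬p1) ∨ (p1 ∧ p2) ∨ ¬p3   — simplify

(¬p2 ∧ ¬p1) ∨ (p1 ∧ p2) ∨ ¬p3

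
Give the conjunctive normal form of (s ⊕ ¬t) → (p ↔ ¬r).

(¬s ∨ ¬t ∨ ¬p ∨ ¬r) ∧ (¬s ∨ ¬t ∨ r ∨ p) ∧ (t ∨ s ∨ ¬p ∨ ¬r) ∧ (t ∨ s ∨ r ∨ p)

(s ⊕ ¬t) → (p ↔ ¬r)
≡ ¬(s ⊕ ¬t) ∨ (p ↔ ¬r)   (eliminate →)
≡ ¬((s ∨ ¬t) ∧ ¬(s ∧ ¬t)) ∨ (p ↔ ¬r)   (expand ⊕)
≡ ¬((s ∨ ¬t) ∧ ¬(s ∧ ¬t)) ∨ ((p → ¬r) ∧ (¬r → p))   (eliminate ↔)
≡ ¬((s ∨ ¬t) ∧ ¬(s ∧ ¬t)) ∨ ((¬p ∨ ¬r) ∧ (¬r → p))   (eliminate →)
≡ ¬((s ∨ ¬t) ∧ ¬(s ∧ ¬t)) ∨ ((¬p ∨ ¬r) ∧ (¬¬r ∨ p))   (eliminate →)
≡ ¬(s ∨ ¬t) ∨ ¬¬(s ∧ ¬t) ∨ ((¬p ∨ ¬r) ∧ (¬¬r ∨ p))   (De Morgan)
≡ (¬s ∧ ¬¬t) ∨ ¬¬(s ∧ ¬t) ∨ ((¬p ∨ ¬r) ∧ (¬¬r ∨ p))   (De Morgan)
≡ (¬s ∧ t) ∨ ¬¬(s ∧ ¬t) ∨ ((¬p ∨ ¬r) ∧ (¬¬r ∨ p))   (double negation)
≡ (¬s ∧ t) ∨ (s ∧ ¬t) ∨ ((¬p ∨ ¬r) ∧ (¬¬r ∨ p))   (double negation)
≡ (¬s ∧ t) ∨ (s ∧ ¬t) ∨ ((¬p ∨ ¬r) ∧ (r ∨ p))   (double negation)
≡ (¬s ∨ s ∨ ¬p ∨ ¬r) ∧ (¬s ∨ s ∨ r ∨ p) ∧ (¬s ∨ ¬t ∨ ¬p ∨ ¬r) ∧ (¬s ∨ ¬t ∨ r ∨ p) ∧ (t ∨ s ∨ ¬p ∨ ¬r) ∧ (t ∨ s ∨ r ∨ p) ∧ (t ∨ ¬t ∨ ¬p ∨ ¬r) ∧ (t ∨ ¬t ∨ r ∨ p)   (distribute ∨ over ∧)
≡ (¬s ∨ ¬t ∨ ¬p ∨ ¬r) ∧ (¬s ∨ ¬t ∨ r ∨ p) ∧ (t ∨ s ∨ ¬p ∨ ¬r) ∧ (t ∨ s ∨ r ∨ p)   (simplify)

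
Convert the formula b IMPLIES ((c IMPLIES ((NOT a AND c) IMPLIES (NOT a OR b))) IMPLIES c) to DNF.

b IMPLIES ((c IMPLIES ((NOT a AND c) IMPLIES (NOT a OR b))) IMPLIES c)
≡ NOT b OR ((c IMPLIES ((NOT a AND c) IMPLIES (NOT a OR b))) IMPLIES c)   [eliminate IMPLIES]
≡ NOT b OR NOT (c IMPLIES ((NOT a AND c) IMPLIES (NOT a OR b))) OR c   [eliminate IMPLIES]
≡ NOT b OR NOT (NOT c OR ((NOT a AND c) IMPLIES (NOT a OR b))) OR c   [eliminate IMPLIES]
≡ NOT b OR NOT (NOT c OR NOT (NOT a AND c) OR NOT a OR b) OR c   [eliminate IMPLIES]
≡ NOT b OR (NOT NOT c AND NOT NOT (NOT a AND c) AND NOT NOT a AND NOT b) OR c   [De Morgan]
≡ NOT b OR (c AND NOT NOT (NOT a AND c) AND NOT NOT a AND NOT b) OR c   [double negation]
≡ NOT b OR (c AND NOT a AND c AND NOT NOT a AND NOT b) OR c   [double negation]
≡ NOT b OR (c AND NOT a AND c AND a AND NOT b) OR c   [double negation]
≡ NOT b OR c   [simplify]

NOT b OR c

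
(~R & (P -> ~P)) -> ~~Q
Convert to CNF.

(~R & (P -> ~P)) -> ~~Q
⇔ ~(~R & (P -> ~P)) | ~~Q   [eliminate ->]
⇔ ~(~R & (~P | ~P)) | ~~Q   [eliminate ->]
⇔ ~~R | ~(~P | ~P) | ~~Q   [De Morgan]
⇔ R | ~(~P | ~P) | ~~Q   [double negation]
⇔ R | (~~P & ~~P) | ~~Q   [De Morgan]
⇔ R | (P & ~~P) | ~~Q   [double negation]
⇔ R | (P & P) | ~~Q   [double negation]
⇔ R | (P & P) | Q   [double negation]
⇔ (R | P | Q) & (R | P | Q)   [distribute | over &]
⇔ R | P | Q   [simplify]

R | P | Q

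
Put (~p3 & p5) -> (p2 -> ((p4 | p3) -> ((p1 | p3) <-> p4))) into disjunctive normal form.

p3 | ~p5 | ~p2 | (~p4 & ~p3) | (p4 & p1)

(~p3 & p5) -> (p2 -> ((p4 | p3) -> ((p1 | p3) <-> p4)))
≡ ~(~p3 & p5) | (p2 -> ((p4 | p3) -> ((p1 | p3) <-> p4)))   [eliminate ->]
≡ ~(~p3 & p5) | ~p2 | ((p4 | p3) -> ((p1 | p3) <-> p4))   [eliminate ->]
≡ ~(~p3 & p5) | ~p2 | ~(p4 | p3) | ((p1 | p3) <-> p4)   [eliminate ->]
≡ ~(~p3 & p5) | ~p2 | ~(p4 | p3) | (((p1 | p3) -> p4) & (p4 -> (p1 | p3)))   [eliminate <->]
≡ ~(~p3 & p5) | ~p2 | ~(p4 | p3) | ((~(p1 | p3) | p4) & (p4 -> (p1 | p3)))   [eliminate ->]
≡ ~(~p3 & p5) | ~p2 | ~(p4 | p3) | ((~(p1 | p3) | p4) & (~p4 | p1 | p3))   [eliminate ->]
≡ ~~p3 | ~p5 | ~p2 | ~(p4 | p3) | ((~(p1 | p3) | p4) & (~p4 | p1 | p3))   [De Morgan]
≡ p3 | ~p5 | ~p2 | ~(p4 | p3) | ((~(p1 | p3) | p4) & (~p4 | p1 | p3))   [double negation]
≡ p3 | ~p5 | ~p2 | (~p4 & ~p3) | ((~(p1 | p3) | p4) & (~p4 | p1 | p3))   [De Morgan]
≡ p3 | ~p5 | ~p2 | (~p4 & ~p3) | (((~p1 & ~p3) | p4) & (~p4 | p1 | p3))   [De Morgan]
≡ p3 | ~p5 | ~p2 | (~p4 & ~p3) | (~p1 & ~p3 & ~p4) | (~p1 & ~p3 & p1) | (~p1 & ~p3 & p3) | (p4 & ~p4) | (p4 & p1) | (p4 & p3)   [distribute & over |]
≡ p3 | ~p5 | ~p2 | (~p4 & ~p3) | (p4 & p1)   [simplify]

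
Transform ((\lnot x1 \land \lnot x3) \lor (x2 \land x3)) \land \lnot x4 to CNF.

(\lnot x1 \lor x2) \land (\lnot x1 \lor x3) \land (\lnot x3 \lor x2) \land \lnot x4

((\lnot x1 \land \lnot x3) \lor (x2 \land x3)) \land \lnot x4
⇔ (\lnot x1 \lor x2) \land (\lnot x1 \lor x3) \land (\lnot x3 \lor x2) \land (\lnot x3 \lor x3) \land \lnot x4   (distribute \lor over \land)
⇔ (\lnot x1 \lor x2) \land (\lnot x1 \lor x3) \land (\lnot x3 \lor x2) \land \lnot x4   (simplify)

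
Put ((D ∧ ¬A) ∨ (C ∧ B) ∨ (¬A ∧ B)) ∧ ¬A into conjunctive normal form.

(D ∨ B) ∧ ¬A

((D ∧ ¬A) ∨ (C ∧ B) ∨ (¬A ∧ B)) ∧ ¬A
⇔ (D ∨ C ∨ ¬A) ∧ (D ∨ C ∨ B) ∧ (D ∨ B ∨ ¬A) ∧ (D ∨ B ∨ B) ∧ (¬A ∨ C ∨ ¬A) ∧ (¬A ∨ C ∨ B) ∧ (¬A ∨ B ∨ ¬A) ∧ (¬A ∨ B ∨ B) ∧ ¬A   [distribute ∨ over ∧]
⇔ (D ∨ B) ∧ ¬A   [simplify]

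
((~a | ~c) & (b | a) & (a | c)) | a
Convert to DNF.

((~a | ~c) & (b | a) & (a | c)) | a
≡ (~a & b & a) | (~a & b & c) | (~a & a & a) | (~a & a & c) | (~c & b & a) | (~c & b & c) | (~c & a & a) | (~c & a & c) | a
≡ (~a & b & c) | a

(~a & b & c) | a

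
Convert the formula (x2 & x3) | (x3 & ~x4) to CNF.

(x2 & x3) | (x3 & ~x4)
= (x2 | x3) & (x2 | ~x4) & (x3 | x3) & (x3 | ~x4)   [distribute | over &]
= (x2 | ~x4) & x3   [simplify]

(x2 | ~x4) & x3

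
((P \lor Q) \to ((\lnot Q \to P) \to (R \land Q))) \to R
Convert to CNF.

((P \lor Q) \to ((\lnot Q \to P) \to (R \land Q))) \to R
⇔ \lnot ((P \lor Q) \to ((\lnot Q \to P) \to (R \land Q))) \lor R   [eliminate \to]
⇔ \lnot (\lnot (P \lor Q) \lor ((\lnot Q \to P) \to (R \land Q))) \lor R   [eliminate \to]
⇔ \lnot (\lnot (P \lor Q) \lor \lnot (\lnot Q \to P) \lor (R \land Q)) \lor R   [eliminate \to]
⇔ \lnot (\lnot (P \lor Q) \lor \lnot (\lnot \lnot Q \lor P) \lor (R \land Q)) \lor R   [eliminate \to]
⇔ (\lnot \lnot (P \lor Q) \land \lnot \lnot (\lnot \lnot Q \lor P) \land \lnot (R \land Q)) \lor R   [De Morgan]
⇔ ((P \lor Q) \land \lnot \lnot (\lnot \lnot Q \lor P) \land \lnot (R \land Q)) \lor R   [double negation]
⇔ ((P \lor Q) \land (\lnot \lnot Q \lor P) \land \lnot (R \land Q)) \lor R   [double negation]
⇔ ((P \lor Q) \land (Q \lor P) \land \lnot (R \land Q)) \lor R   [double negation]
⇔ ((P \lor Q) \land (Q \lor P) \land (\lnot R \lor \lnot Q)) \lor R   [De Morgan]
⇔ (P \lor Q \lor R) \land (Q \lor P \lor R) \land (\lnot R \lor \lnot Q \lor R)   [distribute \lor over \land]
⇔ P \lor Q \lor R   [simplify]

P \lor Q \lor R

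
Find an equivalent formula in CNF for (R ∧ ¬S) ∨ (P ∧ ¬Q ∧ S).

(R ∧ ¬S) ∨ (P ∧ ¬Q ∧ S)
⇔ (R ∨ P) ∧ (R ∨ ¬Q) ∧ (R ∨ S) ∧ (¬S ∨ P) ∧ (¬S ∨ ¬Q) ∧ (¬S ∨ S)
⇔ (R ∨ P) ∧ (R ∨ ¬Q) ∧ (R ∨ S) ∧ (¬S ∨ P) ∧ (¬S ∨ ¬Q)

(R ∨ P) ∧ (R ∨ ¬Q) ∧ (R ∨ S) ∧ (¬S ∨ P) ∧ (¬S ∨ ¬Q)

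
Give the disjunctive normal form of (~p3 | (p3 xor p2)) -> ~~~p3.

(~p3 | (p3 xor p2)) -> ~~~p3
≡ ~(~p3 | (p3 xor p2)) | ~~~p3   — eliminate ->
≡ ~(~p3 | (p3 & ~p2) | (~p3 & p2)) | ~~~p3   — expand xor
≡ (~~p3 & ~(p3 & ~p2) & ~(~p3 & p2)) | ~~~p3   — De Morgan
≡ (p3 & ~(p3 & ~p2) & ~(~p3 & p2)) | ~~~p3   — double negation
≡ (p3 & (~p3 | ~~p2) & ~(~p3 & p2)) | ~~~p3   — De Morgan
≡ (p3 & (~p3 | p2) & ~(~p3 & p2)) | ~~~p3   — double negation
≡ (p3 & (~p3 | p2) & (~~p3 | ~p2)) | ~~~p3   — De Morgan
≡ (p3 & (~p3 | p2) & (p3 | ~p2)) | ~~~p3   — double negation
≡ (p3 & (~p3 | p2) & (p3 | ~p2)) | ~p3   — double negation
≡ (p3 & ~p3 & p3) | (p3 & ~p3 & ~p2) | (p3 & p2 & p3) | (p3 & p2 & ~p2) | ~p3   — distribute & over |
≡ (p3 & p2) | ~p3   — simplify

(p3 & p2) | ~p3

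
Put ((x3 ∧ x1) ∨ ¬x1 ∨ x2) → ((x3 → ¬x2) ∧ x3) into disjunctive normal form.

((x3 ∧ x1) ∨ ¬x1 ∨ x2) → ((x3 → ¬x2) ∧ x3)
⇔ ¬((x3 ∧ x1) ∨ ¬x1 ∨ x2) ∨ ((x3 → ¬x2) ∧ x3)   [eliminate →]
⇔ ¬((x3 ∧ x1) ∨ ¬x1 ∨ x2) ∨ ((¬x3 ∨ ¬x2) ∧ x3)   [eliminate →]
⇔ (¬(x3 ∧ x1) ∧ ¬¬x1 ∧ ¬x2) ∨ ((¬x3 ∨ ¬x2) ∧ x3)   [De Morgan]
⇔ ((¬x3 ∨ ¬x1) ∧ ¬¬x1 ∧ ¬x2) ∨ ((¬x3 ∨ ¬x2) ∧ x3)   [De Morgan]
⇔ ((¬x3 ∨ ¬x1) ∧ x1 ∧ ¬x2) ∨ ((¬x3 ∨ ¬x2) ∧ x3)   [double negation]
⇔ (¬x3 ∧ x1 ∧ ¬x2) ∨ (¬x1 ∧ x1 ∧ ¬x2) ∨ (¬x3 ∧ x3) ∨ (¬x2 ∧ x3)   [distribute ∧ over ∨]
⇔ (¬x3 ∧ x1 ∧ ¬x2) ∨ (¬x2 ∧ x3)   [simplify]

(¬x3 ∧ x1 ∧ ¬x2) ∨ (¬x2 ∧ x3)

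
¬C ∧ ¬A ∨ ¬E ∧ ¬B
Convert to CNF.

(¬C ∨ ¬E) ∧ (¬C ∨ ¬B) ∧ (¬A ∨ ¬E) ∧ (¬A ∨ ¬B)

¬C ∧ ¬A ∨ ¬E ∧ ¬B
⇔ (¬C ∨ ¬E) ∧ (¬C ∨ ¬B) ∧ (¬A ∨ ¬E) ∧ (¬A ∨ ¬B)   — distribute ∨ over ∧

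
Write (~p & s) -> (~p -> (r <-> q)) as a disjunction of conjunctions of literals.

(~p & s) -> (~p -> (r <-> q))
≡ ~(~p & s) | (~p -> (r <-> q))   [eliminate ->]
≡ ~(~p & s) | ~~p | (r <-> q)   [eliminate ->]
≡ ~(~p & s) | ~~p | ((r -> q) & (q -> r))   [eliminate <->]
≡ ~(~p & s) | ~~p | ((~r | q) & (q -> r))   [eliminate ->]
≡ ~(~p & s) | ~~p | ((~r | q) & (~q | r))   [eliminate ->]
≡ ~~p | ~s | ~~p | ((~r | q) & (~q | r))   [De Morgan]
≡ p | ~s | ~~p | ((~r | q) & (~q | r))   [double negation]
≡ p | ~s | p | ((~r | q) & (~q | r))   [double negation]
≡ p | ~s | p | (~r & ~q) | (~r & r) | (q & ~q) | (q & r)   [distribute & over |]
≡ p | ~s | (~r & ~q) | (q & r)   [simplify]

p | ~s | (~r & ~q) | (q & r)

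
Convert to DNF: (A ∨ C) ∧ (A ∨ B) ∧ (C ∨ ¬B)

A ∧ C ∨ A ∧ ¬B ∨ C ∧ B

(A ∨ C) ∧ (A ∨ B) ∧ (C ∨ ¬B)
≡ A ∧ A ∧ C ∨ A ∧ A ∧ ¬B ∨ A ∧ B ∧ C ∨ A ∧ B ∧ ¬B ∨ C ∧ A ∧ C ∨ C ∧ A ∧ ¬B ∨ C ∧ B ∧ C ∨ C ∧ B ∧ ¬B   — distribute ∧ over ∨
≡ A ∧ C ∨ A ∧ ¬B ∨ C ∧ B   — simplify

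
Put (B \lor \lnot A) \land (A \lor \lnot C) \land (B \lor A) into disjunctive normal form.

(B \lor \lnot A) \land (A \lor \lnot C) \land (B \lor A)
≡ (B \land A \land B) \lor (B \land A \land A) \lor (B \land \lnot C \land B) \lor (B \land \lnot C \land A) \lor (\lnot A \land A \land B) \lor (\lnot A \land A \land A) \lor (\lnot A \land \lnot C \land B) \lor (\lnot A \land \lnot C \land A)   [distribute \land over \lor]
≡ (B \land A) \lor (B \land \lnot C)   [simplify]

(B \land A) \lor (B \land \lnot C)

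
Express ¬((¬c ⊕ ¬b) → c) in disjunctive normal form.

¬c ∧ b

¬((¬c ⊕ ¬b) → c)
= ¬(¬(¬c ⊕ ¬b) ∨ c)   — eliminate →
= ¬(¬((¬c ∧ ¬¬b) ∨ (¬¬c ∧ ¬b)) ∨ c)   — expand ⊕
= ¬¬((¬c ∧ ¬¬b) ∨ (¬¬c ∧ ¬b)) ∧ ¬c   — De Morgan
= ((¬c ∧ ¬¬b) ∨ (¬¬c ∧ ¬b)) ∧ ¬c   — double negation
= ((¬c ∧ b) ∨ (¬¬c ∧ ¬b)) ∧ ¬c   — double negation
= ((¬c ∧ b) ∨ (c ∧ ¬b)) ∧ ¬c   — double negation
= (¬c ∧ b ∧ ¬c) ∨ (c ∧ ¬b ∧ ¬c)   — distribute ∧ over ∨
= ¬c ∧ b   — simplify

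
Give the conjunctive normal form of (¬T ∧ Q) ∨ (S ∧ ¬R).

(¬T ∨ S) ∧ (¬T ∨ ¬R) ∧ (Q ∨ S) ∧ (Q ∨ ¬R)

(¬T ∧ Q) ∨ (S ∧ ¬R)
= (¬T ∨ S) ∧ (¬T ∨ ¬R) ∧ (Q ∨ S) ∧ (Q ∨ ¬R)   [distribute ∨ over ∧]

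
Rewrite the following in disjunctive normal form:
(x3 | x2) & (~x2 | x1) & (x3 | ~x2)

(x3 & ~x2) | (x3 & x1)

(x3 | x2) & (~x2 | x1) & (x3 | ~x2)
⇔ (x3 & ~x2 & x3) | (x3 & ~x2 & ~x2) | (x3 & x1 & x3) | (x3 & x1 & ~x2) | (x2 & ~x2 & x3) | (x2 & ~x2 & ~x2) | (x2 & x1 & x3) | (x2 & x1 & ~x2)   [distribute & over |]
⇔ (x3 & ~x2) | (x3 & x1)   [simplify]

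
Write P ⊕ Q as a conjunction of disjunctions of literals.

(P ∨ Q) ∧ (¬P ∨ ¬Q)

P ⊕ Q
≡ (P ∨ Q) ∧ ¬(P ∧ Q)   [expand ⊕]
≡ (P ∨ Q) ∧ (¬P ∨ ¬Q)   [De Morgan]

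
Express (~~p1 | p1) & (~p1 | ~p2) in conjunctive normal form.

(~~p1 | p1) & (~p1 | ~p2)
= (p1 | p1) & (~p1 | ~p2)   [double negation]
= p1 & (~p1 | ~p2)   [simplify]

p1 & (~p1 | ~p2)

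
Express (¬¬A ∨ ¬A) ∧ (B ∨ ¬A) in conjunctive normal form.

B ∨ ¬A

(¬¬A ∨ ¬A) ∧ (B ∨ ¬A)
= (A ∨ ¬A) ∧ (B ∨ ¬A)   — double negation
= B ∨ ¬A   — simplify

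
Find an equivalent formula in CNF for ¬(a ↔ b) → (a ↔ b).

(¬a ∨ b) ∧ (¬b ∨ a)

¬(a ↔ b) → (a ↔ b)
⇔ ¬¬(a ↔ b) ∨ (a ↔ b)   [eliminate →]
⇔ ¬¬((a → b) ∧ (b → a)) ∨ (a ↔ b)   [eliminate ↔]
⇔ ¬¬((¬a ∨ b) ∧ (b → a)) ∨ (a ↔ b)   [eliminate →]
⇔ ¬¬((¬a ∨ b) ∧ (¬b ∨ a)) ∨ (a ↔ b)   [eliminate →]
⇔ ¬¬((¬a ∨ b) ∧ (¬b ∨ a)) ∨ ((a → b) ∧ (b → a))   [eliminate ↔]
⇔ ¬¬((¬a ∨ b) ∧ (¬b ∨ a)) ∨ ((¬a ∨ b) ∧ (b → a))   [eliminate →]
⇔ ¬¬((¬a ∨ b) ∧ (¬b ∨ a)) ∨ ((¬a ∨ b) ∧ (¬b ∨ a))   [eliminate →]
⇔ ((¬a ∨ b) ∧ (¬b ∨ a)) ∨ ((¬a ∨ b) ∧ (¬b ∨ a))   [double negation]
⇔ (¬a ∨ b ∨ ¬a ∨ b) ∧ (¬a ∨ b ∨ ¬b ∨ a) ∧ (¬b ∨ a ∨ ¬a ∨ b) ∧ (¬b ∨ a ∨ ¬b ∨ a)   [distribute ∨ over ∧]
⇔ (¬a ∨ b) ∧ (¬b ∨ a)   [simplify]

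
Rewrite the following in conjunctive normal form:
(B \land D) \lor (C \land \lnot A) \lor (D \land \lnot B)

(D \lor C) \land (D \lor \lnot A)

(B \land D) \lor (C \land \lnot A) \lor (D \land \lnot B)
≡ (B \lor C \lor D) \land (B \lor C \lor \lnot B) \land (B \lor \lnot A \lor D) \land (B \lor \lnot A \lor \lnot B) \land (D \lor C \lor D) \land (D \lor C \lor \lnot B) \land (D \lor \lnot A \lor D) \land (D \lor \lnot A \lor \lnot B)   (distribute \lor over \land)
≡ (D \lor C) \land (D \lor \lnot A)   (simplify)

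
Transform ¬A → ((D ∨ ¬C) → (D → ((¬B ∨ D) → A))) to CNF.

¬A → ((D ∨ ¬C) → (D → ((¬B ∨ D) → A)))
≡ ¬¬A ∨ ((D ∨ ¬C) → (D → ((¬B ∨ D) → A)))   [eliminate →]
≡ ¬¬A ∨ ¬(D ∨ ¬C) ∨ (D → ((¬B ∨ D) → A))   [eliminate →]
≡ ¬¬A ∨ ¬(D ∨ ¬C) ∨ ¬D ∨ ((¬B ∨ D) → A)   [eliminate →]
≡ ¬¬A ∨ ¬(D ∨ ¬C) ∨ ¬D ∨ ¬(¬B ∨ D) ∨ A   [eliminate →]
≡ A ∨ ¬(D ∨ ¬C) ∨ ¬D ∨ ¬(¬B ∨ D) ∨ A   [double negation]
≡ A ∨ (¬D ∧ ¬¬C) ∨ ¬D ∨ ¬(¬B ∨ D) ∨ A   [De Morgan]
≡ A ∨ (¬D ∧ C) ∨ ¬D ∨ ¬(¬B ∨ D) ∨ A   [double negation]
≡ A ∨ (¬D ∧ C) ∨ ¬D ∨ (¬¬B ∧ ¬D) ∨ A   [De Morgan]
≡ A ∨ (¬D ∧ C) ∨ ¬D ∨ (B ∧ ¬D) ∨ A   [double negation]
≡ (A ∨ ¬D ∨ ¬D ∨ B ∨ A) ∧ (A ∨ ¬D ∨ ¬D ∨ ¬D ∨ A) ∧ (A ∨ C ∨ ¬D ∨ B ∨ A) ∧ (A ∨ C ∨ ¬D ∨ ¬D ∨ A)   [distribute ∨ over ∧]
≡ A ∨ ¬D   [simplify]

A ∨ ¬D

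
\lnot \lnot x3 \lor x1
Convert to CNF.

x3 \lor x1

\lnot \lnot x3 \lor x1
≡ x3 \lor x1   (double negation)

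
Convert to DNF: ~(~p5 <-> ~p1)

~(~p5 <-> ~p1)
≡ ~((~p5 -> ~p1) & (~p1 -> ~p5))   (eliminate <->)
≡ ~((~~p5 | ~p1) & (~p1 -> ~p5))   (eliminate ->)
≡ ~((~~p5 | ~p1) & (~~p1 | ~p5))   (eliminate ->)
≡ ~(~~p5 | ~p1) | ~(~~p1 | ~p5)   (De Morgan)
≡ (~~~p5 & ~~p1) | ~(~~p1 | ~p5)   (De Morgan)
≡ (~p5 & ~~p1) | ~(~~p1 | ~p5)   (double negation)
≡ (~p5 & p1) | ~(~~p1 | ~p5)   (double negation)
≡ (~p5 & p1) | (~~~p1 & ~~p5)   (De Morgan)
≡ (~p5 & p1) | (~p1 & ~~p5)   (double negation)
≡ (~p5 & p1) | (~p1 & p5)   (double negation)

(~p5 & p1) | (~p1 & p5)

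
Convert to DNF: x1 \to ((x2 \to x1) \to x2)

x1 \to ((x2 \to x1) \to x2)
≡ \lnot x1 \lor ((x2 \to x1) \to x2)   (eliminate \to)
≡ \lnot x1 \lor \lnot (x2 \to x1) \lor x2   (eliminate \to)
≡ \lnot x1 \lor \lnot (\lnot x2 \lor x1) \lor x2   (eliminate \to)
≡ \lnot x1 \lor (\lnot \lnot x2 \land \lnot x1) \lor x2   (De Morgan)
≡ \lnot x1 \lor (x2 \land \lnot x1) \lor x2   (double negation)
≡ \lnot x1 \lor x2   (simplify)

\lnot x1 \lor x2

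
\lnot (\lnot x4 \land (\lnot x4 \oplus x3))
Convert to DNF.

x4 \lor x3 \land \lnot x4

\lnot (\lnot x4 \land (\lnot x4 \oplus x3))
⇔ \lnot (\lnot x4 \land (\lnot x4 \land \lnot x3 \lor \lnot \lnot x4 \land x3))   [expand \oplus]
⇔ \lnot \lnot x4 \lor \lnot (\lnot x4 \land \lnot x3 \lor \lnot \lnot x4 \land x3)   [De Morgan]
⇔ x4 \lor \lnot (\lnot x4 \land \lnot x3 \lor \lnot \lnot x4 \land x3)   [double negation]
⇔ x4 \lor \lnot (\lnot x4 \land \lnot x3) \land \lnot (\lnot \lnot x4 \land x3)   [De Morgan]
⇔ x4 \lor (\lnot \lnot x4 \lor \lnot \lnot x3) \land \lnot (\lnot \lnot x4 \land x3)   [De Morgan]
⇔ x4 \lor (x4 \lor \lnot \lnot x3) \land \lnot (\lnot \lnot x4 \land x3)   [double negation]
⇔ x4 \lor (x4 \lor x3) \land \lnot (\lnot \lnot x4 \land x3)   [double negation]
⇔ x4 \lor (x4 \lor x3) \land (\lnot \lnot \lnot x4 \lor \lnot x3)   [De Morgan]
⇔ x4 \lor (x4 \lor x3) \land (\lnot x4 \lor \lnot x3)   [double negation]
⇔ x4 \lor x4 \land \lnot x4 \lor x4 \land \lnot x3 \lor x3 \land \lnot x4 \lor x3 \land \lnot x3   [distribute \land over \lor]
⇔ x4 \lor x3 \land \lnot x4   [simplify]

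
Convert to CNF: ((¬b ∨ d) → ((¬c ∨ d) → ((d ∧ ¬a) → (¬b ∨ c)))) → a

((¬b ∨ d) → ((¬c ∨ d) → ((d ∧ ¬a) → (¬b ∨ c)))) → a
⇔ ¬((¬b ∨ d) → ((¬c ∨ d) → ((d ∧ ¬a) → (¬b ∨ c)))) ∨ a   [eliminate →]
⇔ ¬(¬(¬b ∨ d) ∨ ((¬c ∨ d) → ((d ∧ ¬a) → (¬b ∨ c)))) ∨ a   [eliminate →]
⇔ ¬(¬(¬b ∨ d) ∨ ¬(¬c ∨ d) ∨ ((d ∧ ¬a) → (¬b ∨ c))) ∨ a   [eliminate →]
⇔ ¬(¬(¬b ∨ d) ∨ ¬(¬c ∨ d) ∨ ¬(d ∧ ¬a) ∨ ¬b ∨ c) ∨ a   [eliminate →]
⇔ (¬¬(¬b ∨ d) ∧ ¬¬(¬c ∨ d) ∧ ¬¬(d ∧ ¬a) ∧ ¬¬b ∧ ¬c) ∨ a   [De Morgan]
⇔ ((¬b ∨ d) ∧ ¬¬(¬c ∨ d) ∧ ¬¬(d ∧ ¬a) ∧ ¬¬b ∧ ¬c) ∨ a   [double negation]
⇔ ((¬b ∨ d) ∧ (¬c ∨ d) ∧ ¬¬(d ∧ ¬a) ∧ ¬¬b ∧ ¬c) ∨ a   [double negation]
⇔ ((¬b ∨ d) ∧ (¬c ∨ d) ∧ d ∧ ¬a ∧ ¬¬b ∧ ¬c) ∨ a   [double negation]
⇔ ((¬b ∨ d) ∧ (¬c ∨ d) ∧ d ∧ ¬a ∧ b ∧ ¬c) ∨ a   [double negation]
⇔ (¬b ∨ d ∨ a) ∧ (¬c ∨ d ∨ a) ∧ (d ∨ a) ∧ (¬a ∨ a) ∧ (b ∨ a) ∧ (¬c ∨ a)   [distribute ∨ over ∧]
⇔ (d ∨ a) ∧ (b ∨ a) ∧ (¬c ∨ a)   [simplify]

(d ∨ a) ∧ (b ∨ a) ∧ (¬c ∨ a)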